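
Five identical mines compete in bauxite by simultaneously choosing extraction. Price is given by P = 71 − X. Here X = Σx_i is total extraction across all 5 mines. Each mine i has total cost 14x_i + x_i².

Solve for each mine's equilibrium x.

7.125

A representative mine's profit is π_i = x_i(71 − X) − 14x_i − x_i², with X = x_i + Σ_{j≠i} x_j.
First-order condition: 57 − 4x_i − Σ_{j≠i} x_j = 0.
Imposing symmetry (x_j = x for all j) turns Σ_{j≠i} x_j into 4x, so 57 = 8x and x = 7.125.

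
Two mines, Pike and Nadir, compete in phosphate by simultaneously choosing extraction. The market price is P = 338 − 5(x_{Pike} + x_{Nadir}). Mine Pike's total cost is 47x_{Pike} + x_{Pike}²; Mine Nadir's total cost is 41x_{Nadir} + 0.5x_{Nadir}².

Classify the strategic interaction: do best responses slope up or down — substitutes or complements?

Mine Pike's profit: π = x_{Pike}(338 − 5(x_{Pike} + x_{Nadir})) − 47x_{Pike} − x_{Pike}².
∂π/∂x_{Pike} = 291 − 12x_{Pike} − 5x_{Nadir} = 0, so x_{Pike} = 24.25 − (5/12)x_{Nadir}.
The best-response slope dx_{Pike}/dx_{Nadir} = −5/12 < 0: the reaction function is downward-sloping, so the choices are strategic substitutes.

strategic substitutes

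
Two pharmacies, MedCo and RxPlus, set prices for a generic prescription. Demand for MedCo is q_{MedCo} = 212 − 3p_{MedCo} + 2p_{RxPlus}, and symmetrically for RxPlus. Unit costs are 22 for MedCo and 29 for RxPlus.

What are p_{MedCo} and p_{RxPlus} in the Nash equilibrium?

70.8125, 73.4375

MedCo's profit: π = (p_{MedCo} − 22)(212 − 3p_{MedCo} + 2p_{RxPlus}).
∂π/∂p_{MedCo} = 278 − 6p_{MedCo} + 2p_{RxPlus} = 0 ⇒ p_{MedCo} = 139/3 + (1/3)p_{RxPlus}.
Similarly p_{RxPlus} = 299/6 + (1/3)p_{MedCo}.
Plugging p_{RxPlus} into MedCo's best response: p_{MedCo} = 139/3 + (1/3)(299/6 + (1/3)p_{MedCo}) ⇒ (8/9)p_{MedCo} = 1133/18, so p_{MedCo} = 70.8125.
Then p_{RxPlus} = 299/6 + (1/3)·70.8125 = 73.4375.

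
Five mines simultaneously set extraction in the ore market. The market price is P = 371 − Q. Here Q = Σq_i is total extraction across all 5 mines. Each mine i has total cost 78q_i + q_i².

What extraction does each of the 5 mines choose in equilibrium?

36.625

A representative mine's profit is π_i = q_i(371 − Q) − 78q_i − q_i², with Q = q_i + Σ_{j≠i} q_j.
First-order condition: 293 − 4q_i − Σ_{j≠i} q_j = 0.
In a symmetric equilibrium every mine chooses the same q, so Σ_{j≠i} q_j = 4q. The condition becomes 293 − 8q = 0, giving q = 293/8 = 36.625.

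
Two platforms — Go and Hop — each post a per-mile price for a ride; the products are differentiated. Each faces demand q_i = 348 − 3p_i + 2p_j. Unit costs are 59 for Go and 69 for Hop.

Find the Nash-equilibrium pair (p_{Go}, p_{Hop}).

Go's profit: π = (p_{Go} − 59)(348 − 3p_{Go} + 2p_{Hop}).
∂π/∂p_{Go} = 525 − 6p_{Go} + 2p_{Hop} = 0 ⇒ p_{Go} = 87.5 + (1/3)p_{Hop}.
Similarly p_{Hop} = 92.5 + (1/3)p_{Go}.
Solving the two reaction functions simultaneously: (1 − (1/3)(1/3))p_{Go} = 87.5 + (1/3)·92.5, so (8/9)p_{Go} = 355/3 and p_{Go} = 133.125.
Then p_{Hop} = 92.5 + (1/3)·133.125 = 136.875.

133.125, 136.875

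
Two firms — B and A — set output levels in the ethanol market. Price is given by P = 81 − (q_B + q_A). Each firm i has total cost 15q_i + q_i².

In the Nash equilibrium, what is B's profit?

Firm B's profit: π = q_B(81 − (q_B + q_A)) − 15q_B − q_B².
∂π/∂q_B = 66 − 4q_B − q_A = 0, so q_B = 16.5 − 0.25q_A.
Setting q_B = q_A in the reaction function: q_B = 16.5 − 0.25q_B, so q_B = 16.5 / 1.25 = 13.2.
Price P = 81 − 26.4 = 54.6.
B's profit: (54.6 − 15)·13.2 − (13.2)² = 348.48.

348.48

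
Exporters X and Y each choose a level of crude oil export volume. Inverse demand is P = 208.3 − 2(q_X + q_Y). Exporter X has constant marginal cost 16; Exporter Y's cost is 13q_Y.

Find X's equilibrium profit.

Exporter X's profit: π = q_X(208.3 − 2(q_X + q_Y)) − 16q_X.
∂π/∂q_X = 192.3 − 4q_X − 2q_Y = 0, so q_X = 48.075 − 0.5q_Y.
By the same steps for Y: q_Y = 48.825 − 0.5q_X.
Substituting the second reaction function into the first: q_X = 48.075 − 0.5(48.825 − 0.5q_X), which gives 0.75q_X = 23.6625 ⇒ q_X = 31.55.
Then q_Y = 48.825 − 0.5·31.55 = 33.05.
Price P = 208.3 − 2·64.6 = 79.1.
X's profit: (79.1 − 16)·31.55 = 1990.805.

1990.805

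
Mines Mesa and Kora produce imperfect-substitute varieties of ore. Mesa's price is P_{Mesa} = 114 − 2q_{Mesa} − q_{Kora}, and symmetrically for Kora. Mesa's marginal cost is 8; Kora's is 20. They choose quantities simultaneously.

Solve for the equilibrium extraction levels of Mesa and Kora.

22, 18

Mine Mesa's profit: π = q_{Mesa}(114 − 2q_{Mesa} − q_{Kora}) − 8q_{Mesa}.
∂π/∂q_{Mesa} = 106 − 4q_{Mesa} − q_{Kora} = 0 ⇒ q_{Mesa} = 26.5 − 0.25q_{Kora}.
Similarly q_{Kora} = 23.5 − 0.25q_{Mesa}.
Solving the two reaction functions simultaneously: (1 − (−0.25)(−0.25))q_{Mesa} = 26.5 − 0.25·23.5, so 0.9375q_{Mesa} = 20.625 and q_{Mesa} = 22.
Then q_{Kora} = 23.5 − 0.25·22 = 18.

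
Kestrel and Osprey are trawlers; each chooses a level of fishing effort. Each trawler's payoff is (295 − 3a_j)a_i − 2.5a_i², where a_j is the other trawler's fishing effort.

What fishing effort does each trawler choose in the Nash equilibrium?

Kestrel's payoff is (295 − 3a_O)a_K − 2.5a_K².
∂π/∂a_K = 295 − 3a_O − 5a_K = 0, so a_K = 59 − 0.6a_O.
The game is symmetric, so in equilibrium a_O = a_K: the reaction function gives 1.6a_K = 59, hence a_K = 36.875.

36.875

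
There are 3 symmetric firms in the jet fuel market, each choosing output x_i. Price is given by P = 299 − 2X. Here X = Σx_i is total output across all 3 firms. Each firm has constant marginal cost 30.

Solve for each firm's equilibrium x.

A representative firm's profit is π_i = x_i(299 − 2X) − 30x_i, with X = x_i + Σ_{j≠i} x_j.
First-order condition: 269 − 4x_i − 2Σ_{j≠i} x_j = 0.
In a symmetric equilibrium every firm chooses the same x, so Σ_{j≠i} x_j = 2x. The condition becomes 269 − 8x = 0, giving x = 269/8 = 33.625.

33.625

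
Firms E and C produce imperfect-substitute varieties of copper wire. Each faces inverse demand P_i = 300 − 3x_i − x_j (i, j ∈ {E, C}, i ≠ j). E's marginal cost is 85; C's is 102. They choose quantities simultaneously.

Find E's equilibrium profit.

Firm E's profit: π = x_E(300 − 3x_E − x_C) − 85x_E.
∂π/∂x_E = 215 − 6x_E − x_C = 0 ⇒ x_E = 215/6 − (1/6)x_C.
Similarly x_C = 33 − (1/6)x_E.
Solving the two reaction functions simultaneously: (1 − (−1/6)(−1/6))x_E = 215/6 − (1/6)·33, so (35/36)x_E = 91/3 and x_E = 31.2.
Then x_C = 33 − (1/6)·31.2 = 27.8.
P_E = 300 − 3·31.2 − 27.8 = 178.6.
Profit = (178.6 − 85)·31.2 = 2920.32.

2920.32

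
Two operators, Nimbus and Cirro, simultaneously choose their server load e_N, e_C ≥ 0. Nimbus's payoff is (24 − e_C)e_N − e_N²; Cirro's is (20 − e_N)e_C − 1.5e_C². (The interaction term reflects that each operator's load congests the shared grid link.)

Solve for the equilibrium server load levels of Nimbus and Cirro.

Expanding Nimbus's payoff: 24e_N − e_Ce_N − e_N².
∂π/∂e_N = 24 − e_C − 2e_N = 0, so e_N = 12 − 0.5e_C.
Likewise for Cirro: e_C = 20/3 − (1/3)e_N.
Plugging e_C into Nimbus's best response: e_N = 12 − 0.5(20/3 − (1/3)e_N) ⇒ (5/6)e_N = 26/3, so e_N = 10.4.
Then e_C = 20/3 − (1/3)·10.4 = 3.2.

10.4, 3.2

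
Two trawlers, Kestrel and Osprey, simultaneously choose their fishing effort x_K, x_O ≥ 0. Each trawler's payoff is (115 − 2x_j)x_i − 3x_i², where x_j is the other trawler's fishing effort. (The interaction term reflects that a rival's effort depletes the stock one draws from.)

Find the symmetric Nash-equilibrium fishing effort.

14.375

Kestrel's payoff is (115 − 2x_O)x_K − 3x_K².
∂π/∂x_K = 115 − 2x_O − 6x_K = 0, so x_K = 115/6 − (1/3)x_O.
By symmetry x_O = x_K; substituting into the reaction function, (4/3)x_K = 115/6 and x_K = 14.375.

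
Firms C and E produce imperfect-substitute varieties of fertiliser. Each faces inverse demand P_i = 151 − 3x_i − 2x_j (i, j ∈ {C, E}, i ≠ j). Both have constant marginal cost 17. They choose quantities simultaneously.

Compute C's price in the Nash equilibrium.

Firm C's profit: π = x_C(151 − 3x_C − 2x_E) − 17x_C.
∂π/∂x_C = 134 − 6x_C − 2x_E = 0 ⇒ x_C = 67/3 − (1/3)x_E.
By symmetry x_E = x_C; substituting into the reaction function, (4/3)x_C = 67/3 and x_C = 16.75.
P_C = 151 − 3·16.75 − 2·16.75 = 67.25.

67.25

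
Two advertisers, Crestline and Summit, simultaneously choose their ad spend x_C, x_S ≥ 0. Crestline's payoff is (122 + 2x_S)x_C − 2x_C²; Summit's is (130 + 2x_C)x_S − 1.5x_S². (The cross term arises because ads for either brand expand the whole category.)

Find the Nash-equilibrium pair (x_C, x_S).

Expanding Crestline's payoff: 122x_C + 2x_Sx_C − 2x_C².
∂π/∂x_C = 122 + 2x_S − 4x_C = 0, so x_C = 30.5 + 0.5x_S.
Likewise for Summit: x_S = 130/3 + (2/3)x_C.
Solving the two reaction functions simultaneously: (1 − (0.5)(2/3))x_C = 30.5 + 0.5·(130/3), so (2/3)x_C = 313/6 and x_C = 78.25.
Then x_S = 130/3 + (2/3)·78.25 = 95.5.

78.25, 95.5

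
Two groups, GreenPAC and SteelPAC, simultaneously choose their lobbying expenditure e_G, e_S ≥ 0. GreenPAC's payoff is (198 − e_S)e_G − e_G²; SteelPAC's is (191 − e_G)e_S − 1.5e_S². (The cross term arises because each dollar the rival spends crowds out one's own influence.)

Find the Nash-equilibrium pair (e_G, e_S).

80.6, 36.8

Expanding GreenPAC's payoff: 198e_G − e_Se_G − e_G².
∂π/∂e_G = 198 − e_S − 2e_G = 0, so e_G = 99 − 0.5e_S.
Likewise for SteelPAC: e_S = 191/3 − (1/3)e_G.
Solving the two reaction functions simultaneously: (1 − (−0.5)(−1/3))e_G = 99 − 0.5·(191/3), so (5/6)e_G = 403/6 and e_G = 80.6.
Then e_S = 191/3 − (1/3)·80.6 = 36.8.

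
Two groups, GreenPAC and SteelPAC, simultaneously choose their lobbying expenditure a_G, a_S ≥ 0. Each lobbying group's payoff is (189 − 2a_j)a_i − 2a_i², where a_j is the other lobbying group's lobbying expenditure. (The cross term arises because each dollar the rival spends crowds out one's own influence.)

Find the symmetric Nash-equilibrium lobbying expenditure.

GreenPAC's payoff is (189 − 2a_S)a_G − 2a_G².
∂π/∂a_G = 189 − 2a_S − 4a_G = 0, so a_G = 47.25 − 0.5a_S.
The game is symmetric, so in equilibrium a_S = a_G: the reaction function gives 1.5a_G = 47.25, hence a_G = 31.5.

31.5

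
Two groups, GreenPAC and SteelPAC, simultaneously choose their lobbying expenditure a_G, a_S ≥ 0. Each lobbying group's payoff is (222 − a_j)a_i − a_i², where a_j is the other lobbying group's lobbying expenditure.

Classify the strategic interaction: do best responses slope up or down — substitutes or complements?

strategic substitutes

GreenPAC's payoff is (222 − a_S)a_G − a_G².
∂π/∂a_G = 222 − a_S − 2a_G = 0, so a_G = 111 − 0.5a_S.
The best-response slope da_G/da_S = −0.5 < 0: the reaction function is downward-sloping, so the choices are strategic substitutes.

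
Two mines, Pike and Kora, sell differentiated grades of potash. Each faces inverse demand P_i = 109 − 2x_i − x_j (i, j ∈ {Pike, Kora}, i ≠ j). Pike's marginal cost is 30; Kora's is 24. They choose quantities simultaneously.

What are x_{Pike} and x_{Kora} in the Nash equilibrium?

Mine Pike's profit: π = x_{Pike}(109 − 2x_{Pike} − x_{Kora}) − 30x_{Pike}.
∂π/∂x_{Pike} = 79 − 4x_{Pike} − x_{Kora} = 0 ⇒ x_{Pike} = 19.75 − 0.25x_{Kora}.
Similarly x_{Kora} = 21.25 − 0.25x_{Pike}.
Substituting the second reaction function into the first: x_{Pike} = 19.75 − 0.25(21.25 − 0.25x_{Pike}), which gives 0.9375x_{Pike} = 14.4375 ⇒ x_{Pike} = 15.4.
Then x_{Kora} = 21.25 − 0.25·15.4 = 17.4.

15.4, 17.4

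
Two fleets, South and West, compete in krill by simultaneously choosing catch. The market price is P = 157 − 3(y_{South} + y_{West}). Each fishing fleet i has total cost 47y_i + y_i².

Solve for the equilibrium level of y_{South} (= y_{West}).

10

Fishing fleet South's profit: π = y_{South}(157 − 3(y_{South} + y_{West})) − 47y_{South} − y_{South}².
∂π/∂y_{South} = 110 − 8y_{South} − 3y_{West} = 0, so y_{South} = 13.75 − 0.375y_{West}.
Setting y_{South} = y_{West} in the reaction function: y_{South} = 13.75 − 0.375y_{South}, so y_{South} = 13.75 / 1.375 = 10.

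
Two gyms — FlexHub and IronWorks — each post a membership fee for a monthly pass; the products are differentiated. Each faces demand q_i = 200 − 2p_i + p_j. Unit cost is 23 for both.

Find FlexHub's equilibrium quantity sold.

FlexHub's profit: π = (p_{FlexHub} − 23)(200 − 2p_{FlexHub} + p_{IronWorks}).
∂π/∂p_{FlexHub} = 246 − 4p_{FlexHub} + p_{IronWorks} = 0 ⇒ p_{FlexHub} = 61.5 + 0.25p_{IronWorks}.
By symmetry p_{IronWorks} = p_{FlexHub}; substituting into the reaction function, 0.75p_{FlexHub} = 61.5 and p_{FlexHub} = 82.
q_{FlexHub} = 200 − 2·82 + 82 = 118.

118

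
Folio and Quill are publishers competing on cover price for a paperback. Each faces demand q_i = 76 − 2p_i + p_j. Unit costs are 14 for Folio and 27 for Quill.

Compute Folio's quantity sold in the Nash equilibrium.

Folio's profit: π = (p_{Folio} − 14)(76 − 2p_{Folio} + p_{Quill}).
∂π/∂p_{Folio} = 104 − 4p_{Folio} + p_{Quill} = 0 ⇒ p_{Folio} = 26 + 0.25p_{Quill}.
Similarly p_{Quill} = 32.5 + 0.25p_{Folio}.
Solving the two reaction functions simultaneously: (1 − (0.25)(0.25))p_{Folio} = 26 + 0.25·32.5, so 0.9375p_{Folio} = 34.125 and p_{Folio} = 36.4.
Then p_{Quill} = 32.5 + 0.25·36.4 = 41.6.
q_{Folio} = 76 − 2·36.4 + 41.6 = 44.8.

44.8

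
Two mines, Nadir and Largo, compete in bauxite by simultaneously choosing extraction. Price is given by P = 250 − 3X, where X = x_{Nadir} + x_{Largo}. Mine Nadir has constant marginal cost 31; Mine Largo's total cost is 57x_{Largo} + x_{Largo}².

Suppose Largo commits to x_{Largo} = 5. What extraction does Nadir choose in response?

Mine Nadir's profit: π = x_{Nadir}(250 − 3(x_{Nadir} + x_{Largo})) − 31x_{Nadir}.
∂π/∂x_{Nadir} = 219 − 6x_{Nadir} − 3x_{Largo} = 0, so x_{Nadir} = 36.5 − 0.5x_{Largo}.
At x_{Largo} = 5: x_{Nadir} = 36.5 − 0.5·5 = 34.

34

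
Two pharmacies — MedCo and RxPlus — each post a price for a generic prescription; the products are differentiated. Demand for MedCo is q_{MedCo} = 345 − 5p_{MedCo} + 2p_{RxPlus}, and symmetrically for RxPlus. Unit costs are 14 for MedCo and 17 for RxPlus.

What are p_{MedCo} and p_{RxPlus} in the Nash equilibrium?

MedCo's profit: π = (p_{MedCo} − 14)(345 − 5p_{MedCo} + 2p_{RxPlus}).
∂π/∂p_{MedCo} = 415 − 10p_{MedCo} + 2p_{RxPlus} = 0 ⇒ p_{MedCo} = 41.5 + 0.2p_{RxPlus}.
Similarly p_{RxPlus} = 43 + 0.2p_{MedCo}.
Substituting the second reaction function into the first: p_{MedCo} = 41.5 + 0.2(43 + 0.2p_{MedCo}), which gives 0.96p_{MedCo} = 50.1 ⇒ p_{MedCo} = 52.1875.
Then p_{RxPlus} = 43 + 0.2·52.1875 = 53.4375.

52.1875, 53.4375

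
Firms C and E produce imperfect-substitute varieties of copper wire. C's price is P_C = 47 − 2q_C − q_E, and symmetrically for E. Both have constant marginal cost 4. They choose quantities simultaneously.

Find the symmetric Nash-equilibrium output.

8.6

Firm C's profit: π = q_C(47 − 2q_C − q_E) − 4q_C.
∂π/∂q_C = 43 − 4q_C − q_E = 0 ⇒ q_C = 10.75 − 0.25q_E.
The game is symmetric, so in equilibrium q_E = q_C: the reaction function gives 1.25q_C = 10.75, hence q_C = 8.6.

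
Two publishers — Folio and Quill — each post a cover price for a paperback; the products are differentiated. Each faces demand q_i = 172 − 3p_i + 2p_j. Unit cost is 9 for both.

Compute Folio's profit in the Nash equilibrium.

4981.6875

Folio's profit: π = (p_{Folio} − 9)(172 − 3p_{Folio} + 2p_{Quill}).
∂π/∂p_{Folio} = 199 − 6p_{Folio} + 2p_{Quill} = 0 ⇒ p_{Folio} = 199/6 + (1/3)p_{Quill}.
Setting p_{Folio} = p_{Quill} in the reaction function: p_{Folio} = 199/6 + (1/3)p_{Folio}, so p_{Folio} = (199/6) / (2/3) = 49.75.
q_{Folio} = 172 − 3·49.75 + 2·49.75 = 122.25.
Profit = (49.75 − 9)·122.25 = 4981.6875.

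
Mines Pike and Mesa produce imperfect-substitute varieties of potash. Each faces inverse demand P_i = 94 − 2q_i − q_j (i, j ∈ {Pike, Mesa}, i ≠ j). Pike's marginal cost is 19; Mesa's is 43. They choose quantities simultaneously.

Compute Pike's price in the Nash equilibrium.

52.2

Mine Pike's profit: π = q_{Pike}(94 − 2q_{Pike} − q_{Mesa}) − 19q_{Pike}.
∂π/∂q_{Pike} = 75 − 4q_{Pike} − q_{Mesa} = 0 ⇒ q_{Pike} = 18.75 − 0.25q_{Mesa}.
Similarly q_{Mesa} = 12.75 − 0.25q_{Pike}.
Solving the two reaction functions simultaneously: (1 − (−0.25)(−0.25))q_{Pike} = 18.75 − 0.25·12.75, so 0.9375q_{Pike} = 15.5625 and q_{Pike} = 16.6.
Then q_{Mesa} = 12.75 − 0.25·16.6 = 8.6.
P_{Pike} = 94 − 2·16.6 − 8.6 = 52.2.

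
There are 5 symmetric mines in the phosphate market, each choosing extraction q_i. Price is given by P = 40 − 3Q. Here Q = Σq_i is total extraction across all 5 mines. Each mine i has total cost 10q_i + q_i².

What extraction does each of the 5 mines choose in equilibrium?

1.5

A representative mine's profit is π_i = q_i(40 − 3Q) − 10q_i − q_i², with Q = q_i + Σ_{j≠i} q_j.
First-order condition: 30 − 8q_i − 3Σ_{j≠i} q_j = 0.
With identical mines, set every q_j = q: then 30 − 8q − 12q = 0, i.e. q = 30/20 = 1.5.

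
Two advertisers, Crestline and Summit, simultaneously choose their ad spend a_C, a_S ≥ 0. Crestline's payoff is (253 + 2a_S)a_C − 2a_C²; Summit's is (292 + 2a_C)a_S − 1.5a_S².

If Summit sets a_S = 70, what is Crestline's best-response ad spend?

98.25

Expanding Crestline's payoff: 253a_C + 2a_Sa_C − 2a_C².
∂π/∂a_C = 253 + 2a_S − 4a_C = 0, so a_C = 63.25 + 0.5a_S.
At a_S = 70: a_C = 63.25 + 0.5·70 = 98.25.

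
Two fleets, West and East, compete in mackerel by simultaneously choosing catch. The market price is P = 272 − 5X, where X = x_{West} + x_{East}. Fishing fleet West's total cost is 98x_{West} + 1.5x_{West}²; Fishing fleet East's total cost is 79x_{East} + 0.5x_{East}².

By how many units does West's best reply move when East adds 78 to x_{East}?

-30

Fishing fleet West's profit: π = x_{West}(272 − 5(x_{West} + x_{East})) − 98x_{West} − 1.5x_{West}².
∂π/∂x_{West} = 174 − 13x_{West} − 5x_{East} = 0, so x_{West} = 174/13 − (5/13)x_{East}.
The reaction-function slope is −5/13, so a 78-unit rise in x_{East} moves x_{West} by −5/13 × 78 = −30. West's best response falls — the actions are strategic substitutes.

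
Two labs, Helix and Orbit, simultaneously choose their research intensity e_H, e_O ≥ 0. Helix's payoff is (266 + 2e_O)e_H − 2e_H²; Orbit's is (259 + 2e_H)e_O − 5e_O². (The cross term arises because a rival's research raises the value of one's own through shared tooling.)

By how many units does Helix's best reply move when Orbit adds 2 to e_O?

1

Expanding Helix's payoff: 266e_H + 2e_Oe_H − 2e_H².
∂π/∂e_H = 266 + 2e_O − 4e_H = 0, so e_H = 66.5 + 0.5e_O.
The reaction-function slope is 0.5, so a 2-unit rise in e_O moves e_H by 0.5 × 2 = 1. Helix's best response rises — the actions are strategic complements.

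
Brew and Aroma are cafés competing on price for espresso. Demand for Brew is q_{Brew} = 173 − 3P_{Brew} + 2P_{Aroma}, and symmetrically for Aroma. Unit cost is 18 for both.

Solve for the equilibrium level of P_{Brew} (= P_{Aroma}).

Brew's profit: π = (P_{Brew} − 18)(173 − 3P_{Brew} + 2P_{Aroma}).
∂π/∂P_{Brew} = 227 − 6P_{Brew} + 2P_{Aroma} = 0 ⇒ P_{Brew} = 227/6 + (1/3)P_{Aroma}.
Setting P_{Brew} = P_{Aroma} in the reaction function: P_{Brew} = 227/6 + (1/3)P_{Brew}, so P_{Brew} = (227/6) / (2/3) = 56.75.

56.75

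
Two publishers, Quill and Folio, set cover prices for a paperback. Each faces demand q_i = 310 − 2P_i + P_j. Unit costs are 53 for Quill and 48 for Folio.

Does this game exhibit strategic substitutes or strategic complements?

Quill's profit: π = (P_{Quill} − 53)(310 − 2P_{Quill} + P_{Folio}).
∂π/∂P_{Quill} = 416 − 4P_{Quill} + P_{Folio} = 0 ⇒ P_{Quill} = 104 + 0.25P_{Folio}.
The best-response slope dP_{Quill}/dP_{Folio} = 0.25 > 0: the reaction function is upward-sloping, so the choices are strategic complements.

strategic complements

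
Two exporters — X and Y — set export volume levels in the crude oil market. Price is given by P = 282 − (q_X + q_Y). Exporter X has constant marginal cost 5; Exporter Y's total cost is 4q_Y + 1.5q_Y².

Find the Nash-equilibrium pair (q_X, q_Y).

Exporter X's profit: π = q_X(282 − (q_X + q_Y)) − 5q_X.
∂π/∂q_X = 277 − 2q_X − q_Y = 0, so q_X = 138.5 − 0.5q_Y.
For Y: ∂π/∂q_Y = 278 − 5q_Y − q_X = 0 ⇒ q_Y = 55.6 − 0.2q_X.
Plugging q_Y into X's best response: q_X = 138.5 − 0.5(55.6 − 0.2q_X) ⇒ 0.9q_X = 110.7, so q_X = 123.
Then q_Y = 55.6 − 0.2·123 = 31.

123, 31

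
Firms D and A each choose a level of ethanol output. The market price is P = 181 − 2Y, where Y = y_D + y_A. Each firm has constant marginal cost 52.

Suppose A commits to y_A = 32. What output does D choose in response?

Firm D's profit: π = y_D(181 − 2(y_D + y_A)) − 52y_D.
∂π/∂y_D = 129 − 4y_D − 2y_A = 0, so y_D = 32.25 − 0.5y_A.
At y_A = 32: y_D = 32.25 − 0.5·32 = 16.25.

16.25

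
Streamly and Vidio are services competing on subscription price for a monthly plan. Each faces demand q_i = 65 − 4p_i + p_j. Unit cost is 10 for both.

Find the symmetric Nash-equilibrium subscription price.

15

Streamly's profit: π = (p_{Streamly} − 10)(65 − 4p_{Streamly} + p_{Vidio}).
∂π/∂p_{Streamly} = 105 − 8p_{Streamly} + p_{Vidio} = 0 ⇒ p_{Streamly} = 13.125 + 0.125p_{Vidio}.
By symmetry p_{Vidio} = p_{Streamly}; substituting into the reaction function, 0.875p_{Streamly} = 13.125 and p_{Streamly} = 15.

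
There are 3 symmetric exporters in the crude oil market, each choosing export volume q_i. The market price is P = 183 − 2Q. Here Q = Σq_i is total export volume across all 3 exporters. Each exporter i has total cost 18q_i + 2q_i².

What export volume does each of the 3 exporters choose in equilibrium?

13.75

A representative exporter's profit is π_i = q_i(183 − 2Q) − 18q_i − 2q_i², with Q = q_i + Σ_{j≠i} q_j.
First-order condition: 165 − 8q_i − 2Σ_{j≠i} q_j = 0.
Imposing symmetry (q_j = q for all j) turns Σ_{j≠i} q_j into 2q, so 165 = 12q and q = 13.75.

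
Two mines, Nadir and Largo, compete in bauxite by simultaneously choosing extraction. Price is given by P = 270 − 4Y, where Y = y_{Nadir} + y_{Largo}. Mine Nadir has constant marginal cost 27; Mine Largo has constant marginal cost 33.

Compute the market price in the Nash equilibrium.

110

Mine Nadir's profit: π = y_{Nadir}(270 − 4(y_{Nadir} + y_{Largo})) − 27y_{Nadir}.
∂π/∂y_{Nadir} = 243 − 8y_{Nadir} − 4y_{Largo} = 0, so y_{Nadir} = 30.375 − 0.5y_{Largo}.
By the same steps for Largo: y_{Largo} = 29.625 − 0.5y_{Nadir}.
Plugging y_{Largo} into Nadir's best response: y_{Nadir} = 30.375 − 0.5(29.625 − 0.5y_{Nadir}) ⇒ 0.75y_{Nadir} = 15.5625, so y_{Nadir} = 20.75.
Then y_{Largo} = 29.625 − 0.5·20.75 = 19.25.
Equilibrium price: P = 270 − 4·40 = 110.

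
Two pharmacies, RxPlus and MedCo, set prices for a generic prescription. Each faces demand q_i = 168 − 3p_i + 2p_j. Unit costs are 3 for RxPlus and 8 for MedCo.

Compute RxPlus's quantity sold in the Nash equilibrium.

126.5625

RxPlus's profit: π = (p_{RxPlus} − 3)(168 − 3p_{RxPlus} + 2p_{MedCo}).
∂π/∂p_{RxPlus} = 177 − 6p_{RxPlus} + 2p_{MedCo} = 0 ⇒ p_{RxPlus} = 29.5 + (1/3)p_{MedCo}.
Similarly p_{MedCo} = 32 + (1/3)p_{RxPlus}.
Plugging p_{MedCo} into RxPlus's best response: p_{RxPlus} = 29.5 + (1/3)(32 + (1/3)p_{RxPlus}) ⇒ (8/9)p_{RxPlus} = 241/6, so p_{RxPlus} = 45.1875.
Then p_{MedCo} = 32 + (1/3)·45.1875 = 47.0625.
q_{RxPlus} = 168 − 3·45.1875 + 2·47.0625 = 126.5625.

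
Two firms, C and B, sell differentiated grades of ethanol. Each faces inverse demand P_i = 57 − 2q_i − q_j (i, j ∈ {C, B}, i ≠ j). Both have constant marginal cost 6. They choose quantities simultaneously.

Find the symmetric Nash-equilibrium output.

Firm C's profit: π = q_C(57 − 2q_C − q_B) − 6q_C.
∂π/∂q_C = 51 − 4q_C − q_B = 0 ⇒ q_C = 12.75 − 0.25q_B.
Setting q_C = q_B in the reaction function: q_C = 12.75 − 0.25q_C, so q_C = 12.75 / 1.25 = 10.2.

10.2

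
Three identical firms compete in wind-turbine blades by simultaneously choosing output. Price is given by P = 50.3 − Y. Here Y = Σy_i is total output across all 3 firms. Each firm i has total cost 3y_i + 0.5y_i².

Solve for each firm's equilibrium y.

A representative firm's profit is π_i = y_i(50.3 − Y) − 3y_i − 0.5y_i², with Y = y_i + Σ_{j≠i} y_j.
First-order condition: 47.3 − 3y_i − Σ_{j≠i} y_j = 0.
In a symmetric equilibrium every firm chooses the same y, so Σ_{j≠i} y_j = 2y. The condition becomes 47.3 − 5y = 0, giving y = 47.3/5 = 9.46.

9.46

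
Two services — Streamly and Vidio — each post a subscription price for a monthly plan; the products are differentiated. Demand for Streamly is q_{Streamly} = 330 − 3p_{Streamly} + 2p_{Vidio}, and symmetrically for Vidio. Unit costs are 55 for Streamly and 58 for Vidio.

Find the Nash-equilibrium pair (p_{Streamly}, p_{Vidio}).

124.3125, 125.4375

Streamly's profit: π = (p_{Streamly} − 55)(330 − 3p_{Streamly} + 2p_{Vidio}).
∂π/∂p_{Streamly} = 495 − 6p_{Streamly} + 2p_{Vidio} = 0 ⇒ p_{Streamly} = 82.5 + (1/3)p_{Vidio}.
Similarly p_{Vidio} = 84 + (1/3)p_{Streamly}.
Solving the two reaction functions simultaneously: (1 − (1/3)(1/3))p_{Streamly} = 82.5 + (1/3)·84, so (8/9)p_{Streamly} = 110.5 and p_{Streamly} = 124.3125.
Then p_{Vidio} = 84 + (1/3)·124.3125 = 125.4375.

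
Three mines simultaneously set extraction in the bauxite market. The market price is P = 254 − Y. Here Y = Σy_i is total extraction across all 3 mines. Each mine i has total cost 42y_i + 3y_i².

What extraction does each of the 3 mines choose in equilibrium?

21.2

A representative mine's profit is π_i = y_i(254 − Y) − 42y_i − 3y_i², with Y = y_i + Σ_{j≠i} y_j.
First-order condition: 212 − 8y_i − Σ_{j≠i} y_j = 0.
With identical mines, set every y_j = y: then 212 − 8y − 2y = 0, i.e. y = 212/10 = 21.2.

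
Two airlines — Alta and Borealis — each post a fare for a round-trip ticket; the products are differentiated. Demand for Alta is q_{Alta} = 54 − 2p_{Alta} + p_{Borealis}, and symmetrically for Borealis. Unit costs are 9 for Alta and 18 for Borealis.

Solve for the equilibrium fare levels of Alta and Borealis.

25.2, 28.8

Alta's profit: π = (p_{Alta} − 9)(54 − 2p_{Alta} + p_{Borealis}).
∂π/∂p_{Alta} = 72 − 4p_{Alta} + p_{Borealis} = 0 ⇒ p_{Alta} = 18 + 0.25p_{Borealis}.
Similarly p_{Borealis} = 22.5 + 0.25p_{Alta}.
Substituting the second reaction function into the first: p_{Alta} = 18 + 0.25(22.5 + 0.25p_{Alta}), which gives 0.9375p_{Alta} = 23.625 ⇒ p_{Alta} = 25.2.
Then p_{Borealis} = 22.5 + 0.25·25.2 = 28.8.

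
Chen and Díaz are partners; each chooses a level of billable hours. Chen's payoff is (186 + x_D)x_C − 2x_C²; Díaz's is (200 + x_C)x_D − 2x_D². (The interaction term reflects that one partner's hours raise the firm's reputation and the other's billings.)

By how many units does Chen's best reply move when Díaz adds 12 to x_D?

3

Expanding Chen's payoff: 186x_C + x_Dx_C − 2x_C².
∂π/∂x_C = 186 + x_D − 4x_C = 0, so x_C = 46.5 + 0.25x_D.
The reaction-function slope is 0.25, so a 12-unit rise in x_D moves x_C by 0.25 × 12 = 3. Chen's best response rises — the actions are strategic complements.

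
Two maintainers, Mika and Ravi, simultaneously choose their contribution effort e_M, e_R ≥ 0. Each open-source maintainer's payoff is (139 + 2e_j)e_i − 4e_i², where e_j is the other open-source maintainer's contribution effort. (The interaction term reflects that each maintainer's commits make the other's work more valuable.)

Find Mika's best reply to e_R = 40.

Mika's payoff is (139 + 2e_R)e_M − 4e_M².
∂π/∂e_M = 139 + 2e_R − 8e_M = 0, so e_M = 17.375 + 0.25e_R.
At e_R = 40: e_M = 17.375 + 0.25·40 = 27.375.

27.375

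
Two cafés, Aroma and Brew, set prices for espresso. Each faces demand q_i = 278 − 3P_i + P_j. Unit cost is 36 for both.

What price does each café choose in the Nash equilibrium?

Aroma's profit: π = (P_{Aroma} − 36)(278 − 3P_{Aroma} + P_{Brew}).
∂π/∂P_{Aroma} = 386 − 6P_{Aroma} + P_{Brew} = 0 ⇒ P_{Aroma} = 193/3 + (1/6)P_{Brew}.
By symmetry P_{Brew} = P_{Aroma}; substituting into the reaction function, (5/6)P_{Aroma} = 193/3 and P_{Aroma} = 77.2.

77.2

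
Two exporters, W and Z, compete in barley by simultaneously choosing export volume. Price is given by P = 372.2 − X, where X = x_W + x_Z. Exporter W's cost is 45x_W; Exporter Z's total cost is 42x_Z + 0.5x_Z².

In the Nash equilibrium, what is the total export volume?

196.92

Exporter W's profit: π = x_W(372.2 − (x_W + x_Z)) − 45x_W.
∂π/∂x_W = 327.2 − 2x_W − x_Z = 0, so x_W = 163.6 − 0.5x_Z.
For Z: ∂π/∂x_Z = 330.2 − 3x_Z − x_W = 0 ⇒ x_Z = 1651/15 − (1/3)x_W.
Plugging x_Z into W's best response: x_W = 163.6 − 0.5(1651/15 − (1/3)x_W) ⇒ (5/6)x_W = 3257/30, so x_W = 130.28.
Then x_Z = 1651/15 − (1/3)·130.28 = 66.64.
Total export volume: 130.28 + 66.64 = 196.92.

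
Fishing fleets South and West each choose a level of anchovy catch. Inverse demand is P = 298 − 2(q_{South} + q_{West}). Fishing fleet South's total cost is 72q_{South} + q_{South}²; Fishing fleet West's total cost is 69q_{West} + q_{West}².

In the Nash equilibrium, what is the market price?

184.25

Fishing fleet South's profit: π = q_{South}(298 − 2(q_{South} + q_{West})) − 72q_{South} − q_{South}².
∂π/∂q_{South} = 226 − 6q_{South} − 2q_{West} = 0, so q_{South} = 113/3 − (1/3)q_{West}.
By the same steps for West: q_{West} = 229/6 − (1/3)q_{South}.
Solving the two reaction functions simultaneously: (1 − (−1/3)(−1/3))q_{South} = 113/3 − (1/3)·(229/6), so (8/9)q_{South} = 449/18 and q_{South} = 28.0625.
Then q_{West} = 229/6 − (1/3)·28.0625 = 28.8125.
Equilibrium price: P = 298 − 2·56.875 = 184.25.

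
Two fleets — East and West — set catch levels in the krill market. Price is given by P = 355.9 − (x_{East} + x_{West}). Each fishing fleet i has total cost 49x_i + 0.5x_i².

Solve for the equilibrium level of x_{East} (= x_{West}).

Fishing fleet East's profit: π = x_{East}(355.9 − (x_{East} + x_{West})) − 49x_{East} − 0.5x_{East}².
∂π/∂x_{East} = 306.9 − 3x_{East} − x_{West} = 0, so x_{East} = 102.3 − (1/3)x_{West}.
By symmetry x_{West} = x_{East}; substituting into the reaction function, (4/3)x_{East} = 102.3 and x_{East} = 76.725.

76.725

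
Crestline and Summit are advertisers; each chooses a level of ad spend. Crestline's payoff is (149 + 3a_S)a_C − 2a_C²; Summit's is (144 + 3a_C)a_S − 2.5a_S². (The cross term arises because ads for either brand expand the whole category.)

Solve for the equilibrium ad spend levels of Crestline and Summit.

Expanding Crestline's payoff: 149a_C + 3a_Sa_C − 2a_C².
∂π/∂a_C = 149 + 3a_S − 4a_C = 0, so a_C = 37.25 + 0.75a_S.
Likewise for Summit: a_S = 28.8 + 0.6a_C.
Plugging a_S into Crestline's best response: a_C = 37.25 + 0.75(28.8 + 0.6a_C) ⇒ 0.55a_C = 58.85, so a_C = 107.
Then a_S = 28.8 + 0.6·107 = 93.

107, 93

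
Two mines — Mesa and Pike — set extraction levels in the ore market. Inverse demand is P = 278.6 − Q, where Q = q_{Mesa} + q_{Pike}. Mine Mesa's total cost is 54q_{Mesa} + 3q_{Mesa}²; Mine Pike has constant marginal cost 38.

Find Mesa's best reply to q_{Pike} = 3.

27.7

Mine Mesa's profit: π = q_{Mesa}(278.6 − (q_{Mesa} + q_{Pike})) − 54q_{Mesa} − 3q_{Mesa}².
∂π/∂q_{Mesa} = 224.6 − 8q_{Mesa} − q_{Pike} = 0, so q_{Mesa} = 28.075 − 0.125q_{Pike}.
At q_{Pike} = 3: q_{Mesa} = 28.075 − 0.125·3 = 27.7.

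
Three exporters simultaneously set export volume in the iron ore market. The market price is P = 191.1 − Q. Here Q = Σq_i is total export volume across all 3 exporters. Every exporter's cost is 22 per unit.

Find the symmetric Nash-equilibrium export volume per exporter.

42.275

A representative exporter's profit is π_i = q_i(191.1 − Q) − 22q_i, with Q = q_i + Σ_{j≠i} q_j.
First-order condition: 169.1 − 2q_i − Σ_{j≠i} q_j = 0.
In a symmetric equilibrium every exporter chooses the same q, so Σ_{j≠i} q_j = 2q. The condition becomes 169.1 − 4q = 0, giving q = 169.1/4 = 42.275.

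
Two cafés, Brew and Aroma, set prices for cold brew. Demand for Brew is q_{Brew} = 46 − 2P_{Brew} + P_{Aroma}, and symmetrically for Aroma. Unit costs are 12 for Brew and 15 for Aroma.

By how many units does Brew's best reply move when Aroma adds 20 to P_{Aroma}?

Brew's profit: π = (P_{Brew} − 12)(46 − 2P_{Brew} + P_{Aroma}).
∂π/∂P_{Brew} = 70 − 4P_{Brew} + P_{Aroma} = 0 ⇒ P_{Brew} = 17.5 + 0.25P_{Aroma}.
The reaction-function slope is 0.25, so a 20-unit rise in P_{Aroma} moves P_{Brew} by 0.25 × 20 = 5. Brew's best response rises — the actions are strategic complements.

5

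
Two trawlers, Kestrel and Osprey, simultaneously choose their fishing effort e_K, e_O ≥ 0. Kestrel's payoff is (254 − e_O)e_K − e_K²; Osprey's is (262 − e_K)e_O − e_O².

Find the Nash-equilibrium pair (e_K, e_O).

82, 90

Expanding Kestrel's payoff: 254e_K − e_Oe_K − e_K².
∂π/∂e_K = 254 − e_O − 2e_K = 0, so e_K = 127 − 0.5e_O.
Likewise for Osprey: e_O = 131 − 0.5e_K.
Plugging e_O into Kestrel's best response: e_K = 127 − 0.5(131 − 0.5e_K) ⇒ 0.75e_K = 61.5, so e_K = 82.
Then e_O = 131 − 0.5·82 = 90.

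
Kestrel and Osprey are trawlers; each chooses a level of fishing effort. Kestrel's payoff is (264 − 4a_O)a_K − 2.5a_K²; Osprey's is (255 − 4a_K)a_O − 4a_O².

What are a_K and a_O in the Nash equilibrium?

45.5, 9.125

Expanding Kestrel's payoff: 264a_K − 4a_Oa_K − 2.5a_K².
∂π/∂a_K = 264 − 4a_O − 5a_K = 0, so a_K = 52.8 − 0.8a_O.
Likewise for Osprey: a_O = 31.875 − 0.5a_K.
Plugging a_O into Kestrel's best response: a_K = 52.8 − 0.8(31.875 − 0.5a_K) ⇒ 0.6a_K = 27.3, so a_K = 45.5.
Then a_O = 31.875 − 0.5·45.5 = 9.125.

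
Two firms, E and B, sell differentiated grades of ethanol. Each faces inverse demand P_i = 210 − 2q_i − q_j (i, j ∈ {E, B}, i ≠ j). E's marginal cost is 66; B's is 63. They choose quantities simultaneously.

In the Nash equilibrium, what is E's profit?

Firm E's profit: π = q_E(210 − 2q_E − q_B) − 66q_E.
∂π/∂q_E = 144 − 4q_E − q_B = 0 ⇒ q_E = 36 − 0.25q_B.
Similarly q_B = 36.75 − 0.25q_E.
Plugging q_B into E's best response: q_E = 36 − 0.25(36.75 − 0.25q_E) ⇒ 0.9375q_E = 26.8125, so q_E = 28.6.
Then q_B = 36.75 − 0.25·28.6 = 29.6.
P_E = 210 − 2·28.6 − 29.6 = 123.2.
Profit = (123.2 − 66)·28.6 = 1635.92.

1635.92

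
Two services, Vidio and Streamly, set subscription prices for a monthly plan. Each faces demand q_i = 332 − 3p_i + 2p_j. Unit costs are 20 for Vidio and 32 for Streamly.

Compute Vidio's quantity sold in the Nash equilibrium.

240.75

Vidio's profit: π = (p_{Vidio} − 20)(332 − 3p_{Vidio} + 2p_{Streamly}).
∂π/∂p_{Vidio} = 392 − 6p_{Vidio} + 2p_{Streamly} = 0 ⇒ p_{Vidio} = 196/3 + (1/3)p_{Streamly}.
Similarly p_{Streamly} = 214/3 + (1/3)p_{Vidio}.
Substituting the second reaction function into the first: p_{Vidio} = 196/3 + (1/3)(214/3 + (1/3)p_{Vidio}), which gives (8/9)p_{Vidio} = 802/9 ⇒ p_{Vidio} = 100.25.
Then p_{Streamly} = 214/3 + (1/3)·100.25 = 104.75.
q_{Vidio} = 332 − 3·100.25 + 2·104.75 = 240.75.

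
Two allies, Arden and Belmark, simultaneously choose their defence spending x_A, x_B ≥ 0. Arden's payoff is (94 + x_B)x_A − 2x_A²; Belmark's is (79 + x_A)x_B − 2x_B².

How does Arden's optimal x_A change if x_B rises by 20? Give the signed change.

5

Expanding Arden's payoff: 94x_A + x_Bx_A − 2x_A².
∂π/∂x_A = 94 + x_B − 4x_A = 0, so x_A = 23.5 + 0.25x_B.
The reaction-function slope is 0.25, so a 20-unit rise in x_B moves x_A by 0.25 × 20 = 5. Arden's best response rises — the actions are strategic complements.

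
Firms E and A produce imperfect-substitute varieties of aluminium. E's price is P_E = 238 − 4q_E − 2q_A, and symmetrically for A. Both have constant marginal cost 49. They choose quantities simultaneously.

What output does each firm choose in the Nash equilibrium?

Firm E's profit: π = q_E(238 − 4q_E − 2q_A) − 49q_E.
∂π/∂q_E = 189 − 8q_E − 2q_A = 0 ⇒ q_E = 23.625 − 0.25q_A.
By symmetry q_A = q_E; substituting into the reaction function, 1.25q_E = 23.625 and q_E = 18.9.

18.9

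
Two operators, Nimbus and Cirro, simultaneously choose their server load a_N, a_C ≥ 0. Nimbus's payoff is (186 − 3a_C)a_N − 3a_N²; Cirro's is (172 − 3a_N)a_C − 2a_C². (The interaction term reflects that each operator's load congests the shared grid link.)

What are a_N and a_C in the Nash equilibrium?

15.2, 31.6

Expanding Nimbus's payoff: 186a_N − 3a_Ca_N − 3a_N².
∂π/∂a_N = 186 − 3a_C − 6a_N = 0, so a_N = 31 − 0.5a_C.
Likewise for Cirro: a_C = 43 − 0.75a_N.
Substituting the second reaction function into the first: a_N = 31 − 0.5(43 − 0.75a_N), which gives 0.625a_N = 9.5 ⇒ a_N = 15.2.
Then a_C = 43 − 0.75·15.2 = 31.6.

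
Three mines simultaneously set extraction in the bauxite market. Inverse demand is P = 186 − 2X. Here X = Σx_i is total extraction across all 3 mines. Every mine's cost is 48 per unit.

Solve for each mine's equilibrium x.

A representative mine's profit is π_i = x_i(186 − 2X) − 48x_i, with X = x_i + Σ_{j≠i} x_j.
First-order condition: 138 − 4x_i − 2Σ_{j≠i} x_j = 0.
Imposing symmetry (x_j = x for all j) turns Σ_{j≠i} x_j into 2x, so 138 = 8x and x = 17.25.

17.25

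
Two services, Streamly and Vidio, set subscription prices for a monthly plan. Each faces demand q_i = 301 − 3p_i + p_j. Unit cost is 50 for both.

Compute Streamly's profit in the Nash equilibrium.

4848.12

Streamly's profit: π = (p_{Streamly} − 50)(301 − 3p_{Streamly} + p_{Vidio}).
∂π/∂p_{Streamly} = 451 − 6p_{Streamly} + p_{Vidio} = 0 ⇒ p_{Streamly} = 451/6 + (1/6)p_{Vidio}.
By symmetry p_{Vidio} = p_{Streamly}; substituting into the reaction function, (5/6)p_{Streamly} = 451/6 and p_{Streamly} = 90.2.
q_{Streamly} = 301 − 3·90.2 + 90.2 = 120.6.
Profit = (90.2 − 50)·120.6 = 4848.12.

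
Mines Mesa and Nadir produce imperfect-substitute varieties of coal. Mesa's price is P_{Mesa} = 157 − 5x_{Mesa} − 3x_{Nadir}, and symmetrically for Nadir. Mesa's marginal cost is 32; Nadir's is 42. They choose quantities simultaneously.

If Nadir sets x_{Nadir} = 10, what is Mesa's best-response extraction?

9.5

Mine Mesa's profit: π = x_{Mesa}(157 − 5x_{Mesa} − 3x_{Nadir}) − 32x_{Mesa}.
∂π/∂x_{Mesa} = 125 − 10x_{Mesa} − 3x_{Nadir} = 0 ⇒ x_{Mesa} = 12.5 − 0.3x_{Nadir}.
At x_{Nadir} = 10: x_{Mesa} = 12.5 − 0.3·10 = 9.5.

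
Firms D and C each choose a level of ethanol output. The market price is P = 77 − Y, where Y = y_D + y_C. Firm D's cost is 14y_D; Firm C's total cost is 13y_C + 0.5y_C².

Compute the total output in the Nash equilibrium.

38

Firm D's profit: π = y_D(77 − (y_D + y_C)) − 14y_D.
∂π/∂y_D = 63 − 2y_D − y_C = 0, so y_D = 31.5 − 0.5y_C.
For C: ∂π/∂y_C = 64 − 3y_C − y_D = 0 ⇒ y_C = 64/3 − (1/3)y_D.
Solving the two reaction functions simultaneously: (1 − (−0.5)(−1/3))y_D = 31.5 − 0.5·(64/3), so (5/6)y_D = 125/6 and y_D = 25.
Then y_C = 64/3 − (1/3)·25 = 13.
Total output: 25 + 13 = 38.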